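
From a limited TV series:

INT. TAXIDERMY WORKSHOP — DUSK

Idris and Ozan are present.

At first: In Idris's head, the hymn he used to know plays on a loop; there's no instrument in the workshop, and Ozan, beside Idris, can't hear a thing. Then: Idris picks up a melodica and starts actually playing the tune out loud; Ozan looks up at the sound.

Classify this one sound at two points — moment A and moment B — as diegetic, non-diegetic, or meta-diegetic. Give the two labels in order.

Moment A: the tune exists only as Idris's private memory; Ozan can't hear it → meta-diegetic.
Moment B: Idris is now producing it live on a melodica, in the room, and Ozan hears it → diegetic.

meta-diegetic, diegetic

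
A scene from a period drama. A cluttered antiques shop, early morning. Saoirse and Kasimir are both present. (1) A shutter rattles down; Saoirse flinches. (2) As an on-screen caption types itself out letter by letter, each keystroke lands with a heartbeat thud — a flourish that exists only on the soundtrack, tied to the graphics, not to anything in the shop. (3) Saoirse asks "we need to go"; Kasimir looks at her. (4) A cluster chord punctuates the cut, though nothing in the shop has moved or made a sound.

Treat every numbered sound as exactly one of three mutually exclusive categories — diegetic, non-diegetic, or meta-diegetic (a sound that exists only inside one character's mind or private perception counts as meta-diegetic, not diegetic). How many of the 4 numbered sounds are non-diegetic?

Sound (1): an in-world source (a shutter); characters could hear it, so diegetic.
(2) is non-diegetic: sound married to a title/caption — outside the diegesis by definition.
Sound (3): Saoirse is a character speaking aloud in the scene, so diegetic.
Sound (4): it's a sound-design accent with no in-world source; no one in the scene can hear it, so non-diegetic.
So 2 of the 4 are non-diegetic: (2), (4).

2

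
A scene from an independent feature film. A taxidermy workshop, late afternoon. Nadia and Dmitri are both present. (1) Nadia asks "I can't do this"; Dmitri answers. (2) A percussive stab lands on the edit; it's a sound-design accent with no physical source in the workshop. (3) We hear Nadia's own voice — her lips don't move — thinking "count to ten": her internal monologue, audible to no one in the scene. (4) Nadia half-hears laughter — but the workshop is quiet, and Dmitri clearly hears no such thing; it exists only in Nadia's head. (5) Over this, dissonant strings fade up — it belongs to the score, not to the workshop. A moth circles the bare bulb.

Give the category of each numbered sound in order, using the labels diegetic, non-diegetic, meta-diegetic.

(1) is diegetic: Nadia is a character speaking aloud in the scene.
(2) is non-diegetic: nothing in the scene produces it; it's an accent added for the audience.
Sound (3): internal monologue — inside Nadia's mind, not spoken into the scene, so meta-diegetic.
(4) subjective to Nadia: the workshop is silent and Dmitri hears nothing → meta-diegetic.
Sound (5): score with no on-screen or off-screen source; it exists for the audience alone, so non-diegetic.

diegetic, non-diegetic, meta-diegetic, meta-diegetic, non-diegetic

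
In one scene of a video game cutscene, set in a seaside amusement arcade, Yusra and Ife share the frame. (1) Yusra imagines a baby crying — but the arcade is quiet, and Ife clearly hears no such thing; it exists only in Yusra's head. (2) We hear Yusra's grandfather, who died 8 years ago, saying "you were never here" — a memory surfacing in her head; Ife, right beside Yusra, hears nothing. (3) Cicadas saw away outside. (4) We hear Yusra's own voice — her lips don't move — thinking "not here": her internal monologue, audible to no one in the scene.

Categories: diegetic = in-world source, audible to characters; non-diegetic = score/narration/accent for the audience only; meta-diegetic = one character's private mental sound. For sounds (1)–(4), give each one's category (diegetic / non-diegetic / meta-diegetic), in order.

(1) is meta-diegetic: subjective to Yusra: the arcade is silent and Ife hears nothing.
(2) the voice is a memory playing only inside Yusra's mind; Ife can't hear it → meta-diegetic.
(3) is diegetic: it's the actual ambient sound of the location.
Sound (4): internal monologue — inside Yusra's mind, not spoken into the scene, so meta-diegetic.

meta-diegetic, meta-diegetic, diegetic, meta-diegetic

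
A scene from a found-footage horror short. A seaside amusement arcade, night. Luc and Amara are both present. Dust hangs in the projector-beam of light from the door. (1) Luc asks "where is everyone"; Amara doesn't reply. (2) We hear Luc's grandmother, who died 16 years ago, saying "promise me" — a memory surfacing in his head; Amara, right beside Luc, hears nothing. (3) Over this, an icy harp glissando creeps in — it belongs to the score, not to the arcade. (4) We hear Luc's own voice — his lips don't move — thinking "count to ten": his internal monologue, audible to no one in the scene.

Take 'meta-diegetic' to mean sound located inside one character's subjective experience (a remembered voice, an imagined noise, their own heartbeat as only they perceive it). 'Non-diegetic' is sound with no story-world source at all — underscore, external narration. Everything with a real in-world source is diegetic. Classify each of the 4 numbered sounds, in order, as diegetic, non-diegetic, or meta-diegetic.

(1) on-screen dialogue — Luc speaks and Amara is there to hear → diegetic.
Sound (2): the voice is a memory playing only inside Luc's mind; Amara can't hear it, so meta-diegetic.
Sound (3): score with no on-screen or off-screen source; it exists for the audience alone, so non-diegetic.
(4) is meta-diegetic: it's Luc's unspoken thought, heard only by the audience via his subjectivity.

diegetic, meta-diegetic, non-diegetic, meta-diegetic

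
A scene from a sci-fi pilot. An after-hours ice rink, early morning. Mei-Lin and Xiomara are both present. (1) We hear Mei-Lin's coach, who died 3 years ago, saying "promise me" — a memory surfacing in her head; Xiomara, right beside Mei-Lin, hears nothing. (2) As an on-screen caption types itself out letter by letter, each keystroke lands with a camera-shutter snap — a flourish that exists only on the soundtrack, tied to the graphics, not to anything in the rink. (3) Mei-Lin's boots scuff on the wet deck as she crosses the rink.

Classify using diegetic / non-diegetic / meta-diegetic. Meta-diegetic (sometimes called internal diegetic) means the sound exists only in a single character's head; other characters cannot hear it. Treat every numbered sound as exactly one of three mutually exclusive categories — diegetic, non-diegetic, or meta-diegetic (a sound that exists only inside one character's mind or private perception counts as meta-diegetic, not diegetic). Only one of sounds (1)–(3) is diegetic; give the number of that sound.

3

Sound (1): a remembered line, private to Mei-Lin — not present in the room, not audible to Xiomara, so meta-diegetic.
(2) sound married to a title/caption — outside the diegesis by definition → non-diegetic.
(3) a character's body making contact with the set — an in-world sound → diegetic.
Only (3) is diegetic.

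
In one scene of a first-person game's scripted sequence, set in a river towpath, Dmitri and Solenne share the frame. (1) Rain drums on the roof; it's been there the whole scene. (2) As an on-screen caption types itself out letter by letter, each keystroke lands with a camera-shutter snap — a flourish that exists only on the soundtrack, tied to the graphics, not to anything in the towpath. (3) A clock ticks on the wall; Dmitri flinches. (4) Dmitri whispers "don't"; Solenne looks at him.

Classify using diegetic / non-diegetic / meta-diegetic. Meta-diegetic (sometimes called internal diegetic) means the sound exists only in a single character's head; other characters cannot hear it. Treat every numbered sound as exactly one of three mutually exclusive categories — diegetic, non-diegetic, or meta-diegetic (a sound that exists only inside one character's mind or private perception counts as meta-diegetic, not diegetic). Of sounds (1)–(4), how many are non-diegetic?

(1) rain is part of the location's real environment → diegetic.
Sound (2): it accompanies on-screen graphics, not anything inside the story world, so non-diegetic.
(3) the sound comes from a clock physically present in the location → diegetic.
(4) is diegetic: on-screen dialogue — Dmitri speaks and Solenne is there to hear.
So 1 of the 4 is non-diegetic: (2).

1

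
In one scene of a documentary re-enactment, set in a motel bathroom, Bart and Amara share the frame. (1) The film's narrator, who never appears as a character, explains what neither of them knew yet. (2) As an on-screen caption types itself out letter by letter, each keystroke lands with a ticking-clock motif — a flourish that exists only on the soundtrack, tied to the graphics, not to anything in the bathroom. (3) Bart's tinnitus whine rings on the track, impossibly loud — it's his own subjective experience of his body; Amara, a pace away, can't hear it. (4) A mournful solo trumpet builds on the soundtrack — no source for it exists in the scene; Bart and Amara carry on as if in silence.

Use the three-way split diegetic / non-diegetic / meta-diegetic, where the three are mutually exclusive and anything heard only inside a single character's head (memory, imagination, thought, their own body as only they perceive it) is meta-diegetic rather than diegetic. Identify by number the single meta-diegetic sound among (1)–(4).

3

(1) the narrator exists outside the story world, addressing only the audience → non-diegetic.
Sound (2): it accompanies on-screen graphics, not anything inside the story world, so non-diegetic.
(3) is meta-diegetic: point-of-audition from inside Bart's body; not a sound in the room.
(4) nothing in the bathroom produces it and the characters don't hear it — pure soundtrack → non-diegetic.
Only (3) is meta-diegetic.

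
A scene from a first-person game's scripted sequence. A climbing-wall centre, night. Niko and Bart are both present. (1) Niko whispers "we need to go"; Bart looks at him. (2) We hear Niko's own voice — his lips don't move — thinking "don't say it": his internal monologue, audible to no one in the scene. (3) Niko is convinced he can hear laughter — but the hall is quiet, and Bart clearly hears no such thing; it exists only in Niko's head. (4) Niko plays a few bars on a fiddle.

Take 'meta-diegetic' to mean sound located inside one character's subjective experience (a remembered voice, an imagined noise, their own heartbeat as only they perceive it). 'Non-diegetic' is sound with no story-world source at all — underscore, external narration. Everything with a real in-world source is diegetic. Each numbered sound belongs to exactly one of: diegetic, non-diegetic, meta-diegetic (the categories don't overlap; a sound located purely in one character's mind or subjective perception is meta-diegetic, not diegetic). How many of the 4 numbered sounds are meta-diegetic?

2

(1) Niko is a character speaking aloud in the scene → diegetic.
Sound (2): it's Niko's unspoken thought, heard only by the audience via his subjectivity, so meta-diegetic.
(3) is meta-diegetic: subjective to Niko: the hall is silent and Bart hears nothing.
Sound (4): a character is playing a fiddle on screen, so diegetic.
So 2 of the 4 are meta-diegetic: (2), (3).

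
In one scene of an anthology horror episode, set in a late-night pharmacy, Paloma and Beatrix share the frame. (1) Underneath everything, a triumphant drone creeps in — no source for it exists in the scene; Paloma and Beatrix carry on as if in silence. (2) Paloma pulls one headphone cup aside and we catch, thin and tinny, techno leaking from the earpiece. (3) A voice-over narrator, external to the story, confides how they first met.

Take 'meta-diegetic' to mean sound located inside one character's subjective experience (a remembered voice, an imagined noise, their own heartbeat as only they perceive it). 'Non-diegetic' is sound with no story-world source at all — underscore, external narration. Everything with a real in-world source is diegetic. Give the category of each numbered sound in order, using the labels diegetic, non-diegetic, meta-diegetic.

non-diegetic, diegetic, non-diegetic

Sound (1): nothing in the pharmacy produces it and the characters don't hear it — pure soundtrack, so non-diegetic.
Sound (2): the earpiece is a real device on Paloma's head — source music, so diegetic.
(3) is non-diegetic: the narrator exists outside the story world, addressing only the audience.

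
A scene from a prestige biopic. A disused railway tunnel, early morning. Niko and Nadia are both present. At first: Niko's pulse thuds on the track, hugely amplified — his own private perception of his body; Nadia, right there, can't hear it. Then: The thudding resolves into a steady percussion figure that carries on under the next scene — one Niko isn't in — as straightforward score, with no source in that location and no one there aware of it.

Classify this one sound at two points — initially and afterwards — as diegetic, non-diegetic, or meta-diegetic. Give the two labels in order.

meta-diegetic, non-diegetic

Initially: it's Niko's subjective body sound, inaudible to Nadia → meta-diegetic.
Afterwards: detached from Niko and playing as sourceless score over a scene he isn't in — for the audience only → non-diegetic.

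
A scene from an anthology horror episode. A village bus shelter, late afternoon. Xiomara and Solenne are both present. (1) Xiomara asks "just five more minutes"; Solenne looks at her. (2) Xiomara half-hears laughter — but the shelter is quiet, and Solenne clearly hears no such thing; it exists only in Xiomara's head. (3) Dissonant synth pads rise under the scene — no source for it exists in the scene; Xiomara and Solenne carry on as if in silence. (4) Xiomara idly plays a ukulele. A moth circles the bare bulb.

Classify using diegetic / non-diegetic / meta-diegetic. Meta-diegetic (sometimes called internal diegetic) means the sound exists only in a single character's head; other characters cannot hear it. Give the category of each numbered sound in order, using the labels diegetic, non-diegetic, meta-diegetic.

Sound (1): Xiomara is a character speaking aloud in the scene, so diegetic.
Sound (2): the sound is imagined by Xiomara; nothing in the story world is producing it and Solenne can't hear it, so meta-diegetic.
(3) is non-diegetic: it has no source in the story world and no character can hear it — it's underscore.
(4) Xiomara is producing the music live, in the story world → diegetic.

diegetic, meta-diegetic, non-diegetic, diegetic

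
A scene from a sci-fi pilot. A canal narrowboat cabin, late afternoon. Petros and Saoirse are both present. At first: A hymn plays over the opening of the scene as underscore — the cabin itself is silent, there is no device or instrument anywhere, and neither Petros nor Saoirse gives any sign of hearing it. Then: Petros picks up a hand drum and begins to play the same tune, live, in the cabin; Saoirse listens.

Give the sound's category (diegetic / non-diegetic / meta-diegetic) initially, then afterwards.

non-diegetic, diegetic

Initially: no in-world source exists and no character can hear it — underscore → non-diegetic.
Afterwards: a hand drum is now a real source in the story world and the characters hear it → diegetic.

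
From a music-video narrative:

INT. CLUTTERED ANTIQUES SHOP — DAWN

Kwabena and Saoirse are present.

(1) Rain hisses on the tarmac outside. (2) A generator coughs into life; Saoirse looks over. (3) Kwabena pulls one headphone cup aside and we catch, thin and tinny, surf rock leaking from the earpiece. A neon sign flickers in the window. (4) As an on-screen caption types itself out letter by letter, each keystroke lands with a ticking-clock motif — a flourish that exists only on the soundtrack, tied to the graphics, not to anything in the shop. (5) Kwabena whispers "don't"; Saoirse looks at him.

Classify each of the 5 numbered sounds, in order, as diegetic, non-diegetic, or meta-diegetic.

Sound (1): rain is part of the location's real environment, so diegetic.
(2) is diegetic: a generator is a real object/event in the scene's world.
Sound (3): the earpiece is a real device on Kwabena's head — source music, so diegetic.
(4) is non-diegetic: sound married to a title/caption — outside the diegesis by definition.
(5) is diegetic: spoken by a character present in the story world.

diegetic, diegetic, diegetic, non-diegetic, diegetic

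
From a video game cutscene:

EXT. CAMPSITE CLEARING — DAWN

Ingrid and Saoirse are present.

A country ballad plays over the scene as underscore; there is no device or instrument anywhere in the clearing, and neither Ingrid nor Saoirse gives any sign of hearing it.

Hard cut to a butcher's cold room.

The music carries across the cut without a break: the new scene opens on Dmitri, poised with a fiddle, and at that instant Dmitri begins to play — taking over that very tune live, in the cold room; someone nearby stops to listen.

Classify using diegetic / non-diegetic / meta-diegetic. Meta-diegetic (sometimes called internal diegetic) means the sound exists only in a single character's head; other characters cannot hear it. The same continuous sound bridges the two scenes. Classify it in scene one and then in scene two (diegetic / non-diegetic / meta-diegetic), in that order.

Scene one: there's no in-world source anywhere and no character hears it — underscore for the audience only → non-diegetic.
Scene two: from the moment Dmitri starts playing, the tune is being performed on a fiddle inside the story world and another character hears it → diegetic.

non-diegetic, diegetic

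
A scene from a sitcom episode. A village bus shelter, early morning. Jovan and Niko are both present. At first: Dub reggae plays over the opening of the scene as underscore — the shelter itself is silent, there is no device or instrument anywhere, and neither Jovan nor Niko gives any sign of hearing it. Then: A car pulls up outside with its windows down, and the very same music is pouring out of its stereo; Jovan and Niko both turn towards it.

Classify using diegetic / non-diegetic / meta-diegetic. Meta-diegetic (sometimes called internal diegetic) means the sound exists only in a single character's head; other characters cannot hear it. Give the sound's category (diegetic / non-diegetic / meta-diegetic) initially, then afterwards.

non-diegetic, diegetic

Initially: no in-world source exists and no character can hear it — underscore → non-diegetic.
Afterwards: the car stereo is now a real source in the story world and the characters hear it → diegetic.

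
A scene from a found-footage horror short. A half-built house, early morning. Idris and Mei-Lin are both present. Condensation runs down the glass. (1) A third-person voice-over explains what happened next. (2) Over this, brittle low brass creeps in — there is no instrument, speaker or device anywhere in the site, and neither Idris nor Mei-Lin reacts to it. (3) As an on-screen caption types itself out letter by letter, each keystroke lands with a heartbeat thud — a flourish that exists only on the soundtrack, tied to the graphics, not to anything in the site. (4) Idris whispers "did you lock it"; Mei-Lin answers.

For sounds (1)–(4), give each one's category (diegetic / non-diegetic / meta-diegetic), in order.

Sound (1): the narrator exists outside the story world, addressing only the audience, so non-diegetic.
(2) is non-diegetic: it has no source in the story world and no character can hear it — it's underscore.
(3) is non-diegetic: sound married to a title/caption — outside the diegesis by definition.
(4) spoken by a character present in the story world → diegetic.

non-diegetic, non-diegetic, non-diegetic, diegetic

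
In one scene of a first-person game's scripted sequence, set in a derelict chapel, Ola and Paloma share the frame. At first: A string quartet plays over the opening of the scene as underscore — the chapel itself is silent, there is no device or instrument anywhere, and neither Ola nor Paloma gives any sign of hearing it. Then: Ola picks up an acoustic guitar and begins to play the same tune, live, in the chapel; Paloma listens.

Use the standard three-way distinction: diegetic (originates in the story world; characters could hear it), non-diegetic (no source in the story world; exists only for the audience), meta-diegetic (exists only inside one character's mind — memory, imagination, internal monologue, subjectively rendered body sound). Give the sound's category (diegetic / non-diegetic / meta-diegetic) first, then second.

First: no in-world source exists and no character can hear it — underscore → non-diegetic.
Second: an acoustic guitar is now a real source in the story world and the characters hear it → diegetic.

non-diegetic, diegetic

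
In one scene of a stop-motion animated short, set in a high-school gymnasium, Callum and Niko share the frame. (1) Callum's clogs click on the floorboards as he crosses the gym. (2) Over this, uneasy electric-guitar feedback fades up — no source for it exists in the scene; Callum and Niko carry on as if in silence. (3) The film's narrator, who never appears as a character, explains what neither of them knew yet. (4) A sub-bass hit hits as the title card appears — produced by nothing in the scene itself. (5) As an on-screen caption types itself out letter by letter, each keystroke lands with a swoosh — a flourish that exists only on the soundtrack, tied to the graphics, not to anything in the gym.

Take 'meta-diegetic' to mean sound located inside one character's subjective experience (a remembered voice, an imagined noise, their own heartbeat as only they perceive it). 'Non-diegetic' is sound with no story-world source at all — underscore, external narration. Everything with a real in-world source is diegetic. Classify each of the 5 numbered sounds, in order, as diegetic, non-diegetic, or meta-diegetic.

diegetic, non-diegetic, non-diegetic, non-diegetic, non-diegetic

(1) is diegetic: a character's body making contact with the set — an in-world sound.
Sound (2): it has no source in the story world and no character can hear it — it's underscore, so non-diegetic.
Sound (3): commentary laid over the scene from outside the fiction, so non-diegetic.
Sound (4): nothing in the scene produces it; it's an accent added for the audience, so non-diegetic.
(5) the caption isn't part of the story world, so neither is the sound tied to it → non-diegetic.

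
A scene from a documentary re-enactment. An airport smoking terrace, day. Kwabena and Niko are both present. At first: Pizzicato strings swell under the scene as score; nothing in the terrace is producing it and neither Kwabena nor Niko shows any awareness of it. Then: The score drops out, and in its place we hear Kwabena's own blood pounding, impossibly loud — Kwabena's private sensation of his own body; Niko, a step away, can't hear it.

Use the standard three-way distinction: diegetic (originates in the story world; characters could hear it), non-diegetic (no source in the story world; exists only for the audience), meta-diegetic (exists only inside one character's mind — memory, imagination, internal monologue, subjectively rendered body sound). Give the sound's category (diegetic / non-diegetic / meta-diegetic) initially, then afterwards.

non-diegetic, meta-diegetic

Initially: underscore with no in-world source, inaudible to the characters → non-diegetic.
Afterwards: the body sound is Kwabena's subjective perception alone — Niko can't hear it → meta-diegetic.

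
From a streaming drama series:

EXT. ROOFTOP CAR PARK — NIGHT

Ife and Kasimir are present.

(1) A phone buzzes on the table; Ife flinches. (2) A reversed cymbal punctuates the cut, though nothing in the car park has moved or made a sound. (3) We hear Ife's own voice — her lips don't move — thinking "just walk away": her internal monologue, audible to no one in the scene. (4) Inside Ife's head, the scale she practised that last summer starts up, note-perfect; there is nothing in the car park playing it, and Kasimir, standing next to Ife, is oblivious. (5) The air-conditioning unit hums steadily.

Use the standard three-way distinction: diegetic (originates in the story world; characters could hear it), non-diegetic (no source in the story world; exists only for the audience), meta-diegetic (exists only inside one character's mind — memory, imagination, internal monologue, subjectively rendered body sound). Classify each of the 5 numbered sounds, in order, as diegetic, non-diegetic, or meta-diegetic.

diegetic, non-diegetic, meta-diegetic, meta-diegetic, diegetic

(1) a phone is a real object/event in the scene's world → diegetic.
Sound (2): nothing in the scene produces it; it's an accent added for the audience, so non-diegetic.
(3) is meta-diegetic: Ife's thought-voice: a private mental sound no other character can hear.
Sound (4): it lives in Ife's subjectivity, not in the car park, so meta-diegetic.
Sound (5): ambient/room sound belonging to the story's physical space, so diegetic.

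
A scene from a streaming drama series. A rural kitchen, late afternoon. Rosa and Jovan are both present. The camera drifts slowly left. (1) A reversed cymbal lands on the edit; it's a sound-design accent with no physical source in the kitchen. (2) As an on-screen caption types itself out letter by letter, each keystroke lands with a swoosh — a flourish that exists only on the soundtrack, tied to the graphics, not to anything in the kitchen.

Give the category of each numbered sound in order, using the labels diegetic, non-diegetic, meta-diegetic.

(1) nothing in the scene produces it; it's an accent added for the audience → non-diegetic.
(2) the caption isn't part of the story world, so neither is the sound tied to it → non-diegetic.

non-diegetic, non-diegetic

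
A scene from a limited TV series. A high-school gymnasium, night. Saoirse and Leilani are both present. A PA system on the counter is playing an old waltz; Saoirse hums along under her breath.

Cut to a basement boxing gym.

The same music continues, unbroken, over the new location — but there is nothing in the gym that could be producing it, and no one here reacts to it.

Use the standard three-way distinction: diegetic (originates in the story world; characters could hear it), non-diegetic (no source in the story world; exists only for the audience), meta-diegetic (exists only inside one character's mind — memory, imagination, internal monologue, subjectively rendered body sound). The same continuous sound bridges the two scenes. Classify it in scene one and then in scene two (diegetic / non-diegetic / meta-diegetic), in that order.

diegetic, non-diegetic

Scene one: a PA system is an on-screen source and Saoirse reacts to it → diegetic.
Scene two: there is no source in the gym and no one hears it — it's now underscore → non-diegetic.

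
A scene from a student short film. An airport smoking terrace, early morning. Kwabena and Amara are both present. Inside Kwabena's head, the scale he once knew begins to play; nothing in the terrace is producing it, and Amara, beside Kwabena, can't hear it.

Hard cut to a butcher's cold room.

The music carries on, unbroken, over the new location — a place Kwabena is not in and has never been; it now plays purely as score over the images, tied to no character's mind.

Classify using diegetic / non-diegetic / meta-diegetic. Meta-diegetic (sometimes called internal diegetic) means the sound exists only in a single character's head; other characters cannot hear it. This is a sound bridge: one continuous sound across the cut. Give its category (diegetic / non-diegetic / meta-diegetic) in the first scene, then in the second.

meta-diegetic, non-diegetic

Scene one: the music exists only inside Kwabena's mind; Amara can't hear it → meta-diegetic.
Scene two: it's detached from Kwabena entirely and plays over unrelated images with no in-world source — conventional underscore → non-diegetic.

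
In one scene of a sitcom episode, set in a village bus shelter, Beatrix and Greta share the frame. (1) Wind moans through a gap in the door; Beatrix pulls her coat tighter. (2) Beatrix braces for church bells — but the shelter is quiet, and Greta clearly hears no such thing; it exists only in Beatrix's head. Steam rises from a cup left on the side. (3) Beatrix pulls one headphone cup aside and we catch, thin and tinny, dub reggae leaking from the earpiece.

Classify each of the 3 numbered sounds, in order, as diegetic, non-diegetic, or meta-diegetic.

diegetic, meta-diegetic, diegetic

(1) ambient/room sound belonging to the story's physical space → diegetic.
(2) is meta-diegetic: subjective to Beatrix: the shelter is silent and Greta hears nothing.
(3) is diegetic: the earpiece is a real device on Beatrix's head — source music.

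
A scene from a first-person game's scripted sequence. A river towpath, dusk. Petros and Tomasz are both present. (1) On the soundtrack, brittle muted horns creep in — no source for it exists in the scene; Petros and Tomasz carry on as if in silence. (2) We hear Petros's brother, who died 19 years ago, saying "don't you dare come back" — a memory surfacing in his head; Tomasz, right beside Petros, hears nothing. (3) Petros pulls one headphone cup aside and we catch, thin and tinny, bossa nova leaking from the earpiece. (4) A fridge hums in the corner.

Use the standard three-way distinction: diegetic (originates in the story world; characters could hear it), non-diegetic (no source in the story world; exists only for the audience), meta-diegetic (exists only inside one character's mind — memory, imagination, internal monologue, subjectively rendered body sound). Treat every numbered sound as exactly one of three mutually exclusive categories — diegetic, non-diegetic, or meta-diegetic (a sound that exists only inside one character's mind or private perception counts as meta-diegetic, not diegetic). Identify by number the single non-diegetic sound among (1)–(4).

1

(1) it has no source in the story world and no character can hear it — it's underscore → non-diegetic.
(2) is meta-diegetic: the voice is a memory playing only inside Petros's mind; Tomasz can't hear it.
(3) the earpiece is a real device on Petros's head — source music → diegetic.
Sound (4): a fridge is part of the location's real environment, so diegetic.
Only (1) is non-diegetic.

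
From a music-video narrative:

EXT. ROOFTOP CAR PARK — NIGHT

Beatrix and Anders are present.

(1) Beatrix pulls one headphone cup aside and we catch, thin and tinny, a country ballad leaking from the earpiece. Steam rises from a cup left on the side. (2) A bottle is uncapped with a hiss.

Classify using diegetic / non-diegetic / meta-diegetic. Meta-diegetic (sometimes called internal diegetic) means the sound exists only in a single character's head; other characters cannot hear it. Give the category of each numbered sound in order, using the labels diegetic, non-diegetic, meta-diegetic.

diegetic, diegetic

(1) is diegetic: it's leaking from a physical pair of headphones in the scene.
Sound (2): an in-world source (a bottle); characters could hear it, so diegetic.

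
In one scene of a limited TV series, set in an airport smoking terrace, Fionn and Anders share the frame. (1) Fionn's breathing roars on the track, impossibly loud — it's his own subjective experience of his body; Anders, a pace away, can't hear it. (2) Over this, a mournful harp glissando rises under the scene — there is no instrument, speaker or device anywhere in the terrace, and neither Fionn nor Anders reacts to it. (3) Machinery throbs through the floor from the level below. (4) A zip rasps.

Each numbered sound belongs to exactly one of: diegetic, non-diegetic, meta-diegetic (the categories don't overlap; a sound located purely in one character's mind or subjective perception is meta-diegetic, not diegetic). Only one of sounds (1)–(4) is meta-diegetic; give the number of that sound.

(1) point-of-audition from inside Fionn's body; not a sound in the room → meta-diegetic.
(2) nothing in the terrace produces it and the characters don't hear it — pure soundtrack → non-diegetic.
(3) is diegetic: machinery is part of the location's real environment.
Sound (4): a zip is a real object/event in the scene's world, so diegetic.
Only (1) is meta-diegetic.

1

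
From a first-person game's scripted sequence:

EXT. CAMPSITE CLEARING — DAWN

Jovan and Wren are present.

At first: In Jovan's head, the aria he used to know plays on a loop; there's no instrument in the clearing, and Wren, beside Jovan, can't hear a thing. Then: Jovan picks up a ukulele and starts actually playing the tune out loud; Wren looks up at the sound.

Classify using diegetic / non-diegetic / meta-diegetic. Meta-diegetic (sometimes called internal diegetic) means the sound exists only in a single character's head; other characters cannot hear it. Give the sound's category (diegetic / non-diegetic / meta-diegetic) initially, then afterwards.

Initially: the tune exists only as Jovan's private memory; Wren can't hear it → meta-diegetic.
Afterwards: Jovan is now producing it live on a ukulele, in the room, and Wren hears it → diegetic.

meta-diegetic, diegetic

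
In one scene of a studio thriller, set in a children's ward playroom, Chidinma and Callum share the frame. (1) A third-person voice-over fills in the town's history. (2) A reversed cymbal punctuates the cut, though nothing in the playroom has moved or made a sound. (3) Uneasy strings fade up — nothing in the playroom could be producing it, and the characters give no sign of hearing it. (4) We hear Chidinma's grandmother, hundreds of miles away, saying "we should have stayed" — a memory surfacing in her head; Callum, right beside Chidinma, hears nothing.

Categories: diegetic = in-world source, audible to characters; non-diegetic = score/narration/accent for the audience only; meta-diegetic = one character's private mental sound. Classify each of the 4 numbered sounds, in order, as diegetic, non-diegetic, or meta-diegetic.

non-diegetic, non-diegetic, non-diegetic, meta-diegetic

(1) the narrator exists outside the story world, addressing only the audience → non-diegetic.
Sound (2): it's a sound-design accent with no in-world source; no one in the scene can hear it, so non-diegetic.
Sound (3): it has no source in the story world and no character can hear it — it's underscore, so non-diegetic.
(4) a remembered line, private to Chidinma — not present in the room, not audible to Callum → meta-diegetic.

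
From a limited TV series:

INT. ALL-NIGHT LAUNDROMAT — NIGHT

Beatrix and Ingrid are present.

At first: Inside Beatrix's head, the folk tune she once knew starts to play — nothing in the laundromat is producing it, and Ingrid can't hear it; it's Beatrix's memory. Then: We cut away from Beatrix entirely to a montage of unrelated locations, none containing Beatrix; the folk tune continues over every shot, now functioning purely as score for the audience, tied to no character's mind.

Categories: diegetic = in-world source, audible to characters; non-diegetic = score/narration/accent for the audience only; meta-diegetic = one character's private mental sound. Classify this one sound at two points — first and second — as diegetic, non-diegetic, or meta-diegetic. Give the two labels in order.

First: the music lives inside Beatrix's mind alone; Ingrid can't hear it → meta-diegetic.
Second: once it plays over shots Beatrix isn't in, detached from any character's subjectivity, it's conventional underscore → non-diegetic.

meta-diegetic, non-diegetic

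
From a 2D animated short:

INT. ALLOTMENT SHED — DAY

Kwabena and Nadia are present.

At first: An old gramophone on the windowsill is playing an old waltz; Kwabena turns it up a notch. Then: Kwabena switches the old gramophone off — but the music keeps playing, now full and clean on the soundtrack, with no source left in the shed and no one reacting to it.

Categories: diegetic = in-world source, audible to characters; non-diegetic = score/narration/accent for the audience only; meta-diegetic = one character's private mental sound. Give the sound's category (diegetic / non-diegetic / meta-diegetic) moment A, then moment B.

diegetic, non-diegetic

Moment A: an old gramophone is a real in-scene source and Kwabena reacts to it → diegetic.
Moment B: there is no longer any in-world source and no one can hear it — it has become underscore → non-diegetic.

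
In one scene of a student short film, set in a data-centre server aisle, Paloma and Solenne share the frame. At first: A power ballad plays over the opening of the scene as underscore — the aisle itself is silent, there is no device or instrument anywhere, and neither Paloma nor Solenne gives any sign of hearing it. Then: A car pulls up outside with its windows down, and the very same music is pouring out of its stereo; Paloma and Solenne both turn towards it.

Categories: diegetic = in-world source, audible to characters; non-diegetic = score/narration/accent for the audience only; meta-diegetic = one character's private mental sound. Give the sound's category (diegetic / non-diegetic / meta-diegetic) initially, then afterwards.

non-diegetic, diegetic

Initially: no in-world source exists and no character can hear it — underscore → non-diegetic.
Afterwards: the car stereo is now a real source in the story world and the characters hear it → diegetic.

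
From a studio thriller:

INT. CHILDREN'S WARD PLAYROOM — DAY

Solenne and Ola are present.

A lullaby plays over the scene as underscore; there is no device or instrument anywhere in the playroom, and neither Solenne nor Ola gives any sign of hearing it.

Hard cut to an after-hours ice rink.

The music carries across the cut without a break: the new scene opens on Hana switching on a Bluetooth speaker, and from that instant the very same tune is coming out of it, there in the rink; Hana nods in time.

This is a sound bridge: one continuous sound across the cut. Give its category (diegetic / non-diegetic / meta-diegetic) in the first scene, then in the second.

non-diegetic, diegetic

Scene one: there's no in-world source anywhere and no character hears it — underscore for the audience only → non-diegetic.
Scene two: once Hana turns on a Bluetooth speaker, the music has a real source in the story world and Hana reacts to it → diegetic.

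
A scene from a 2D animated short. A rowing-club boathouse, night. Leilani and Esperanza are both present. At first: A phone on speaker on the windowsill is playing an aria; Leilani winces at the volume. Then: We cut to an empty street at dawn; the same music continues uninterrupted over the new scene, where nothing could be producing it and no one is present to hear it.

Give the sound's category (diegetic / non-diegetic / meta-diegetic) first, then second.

First: a phone on speaker is a real in-scene source and Leilani reacts to it → diegetic.
Second: there is no longer any in-world source and no one can hear it — it has become underscore → non-diegetic.

diegetic, non-diegetic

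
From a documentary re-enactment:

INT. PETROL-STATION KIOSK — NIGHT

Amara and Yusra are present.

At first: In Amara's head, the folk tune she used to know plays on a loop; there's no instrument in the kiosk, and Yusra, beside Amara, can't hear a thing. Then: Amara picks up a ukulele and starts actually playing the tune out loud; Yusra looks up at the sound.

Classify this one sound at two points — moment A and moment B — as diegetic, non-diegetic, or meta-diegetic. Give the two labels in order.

meta-diegetic, diegetic

Moment A: the tune exists only as Amara's private memory; Yusra can't hear it → meta-diegetic.
Moment B: Amara is now producing it live on a ukulele, in the room, and Yusra hears it → diegetic.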